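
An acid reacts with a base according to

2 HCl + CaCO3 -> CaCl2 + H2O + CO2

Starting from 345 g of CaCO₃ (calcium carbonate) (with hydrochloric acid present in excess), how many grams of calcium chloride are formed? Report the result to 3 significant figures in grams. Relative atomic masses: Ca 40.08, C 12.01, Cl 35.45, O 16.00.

383 g

M(CaCO3) = 40.08 + 12.01 + 3(16.00) = 100.09 g/mol.
M(CaCl2) = 40.08 + 2(35.45) = 110.98 g/mol.
n(CaCO3) = 345.0 g / 100.09 g/mol = 3.447 mol.
From the equation the CaCO3:CaCl2 mole ratio is 1:1, so n(CaCl2) = 3.447 × 1/1 = 3.447 mol.
Mass of CaCl2 = 3.447 mol × 110.98 g/mol = 382.5 g.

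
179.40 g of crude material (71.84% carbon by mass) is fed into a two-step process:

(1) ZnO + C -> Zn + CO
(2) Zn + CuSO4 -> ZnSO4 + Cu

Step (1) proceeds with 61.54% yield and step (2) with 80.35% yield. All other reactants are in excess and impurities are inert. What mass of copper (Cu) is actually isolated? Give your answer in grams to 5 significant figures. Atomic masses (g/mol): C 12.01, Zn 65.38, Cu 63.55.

Pure C = 179.40 × 0.7184 = 128.881 g.
M(C) = 12.01 g/mol.
M(Cu) = 63.55 g/mol.
n(C) = 128.881 / 12.01 = 10.7311 mol.
Step 1 (C:Zn = 1:1): theoretical n(Zn) = 10.7311 mol; at 61.54% yield, n(Zn) = 6.60394 mol.
Step 2 (Zn:Cu = 1:1): theoretical n(Cu) = 6.60394 mol, so theoretical mass = 6.60394 × 63.55 = 419.681 g.
At 80.35% yield, actual mass of Cu = 419.681 × 0.8035 = 337.213 g.

337.21 g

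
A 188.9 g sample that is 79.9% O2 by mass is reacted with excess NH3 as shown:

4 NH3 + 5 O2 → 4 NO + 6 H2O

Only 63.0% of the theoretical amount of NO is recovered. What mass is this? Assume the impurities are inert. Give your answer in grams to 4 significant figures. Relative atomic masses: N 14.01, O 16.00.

71.34 g

Pure O2 available = 188.9 g × 0.799 = 150.93 g.
M(O2) = 2(16.00) = 32.00 g/mol.
M(NO) = 14.01 + 16.00 = 30.01 g/mol.
n(O2) = 150.93 g / 32.00 g/mol = 4.7166 mol.
From the equation the O2:NO mole ratio is 5:4, so n(NO) = 4.7166 × 4/5 = 3.7733 mol.
Mass of NO = 3.7733 mol × 30.01 g/mol = 113.24 g.
Actual mass collected = 113.24 g × 0.630 = 71.339 g.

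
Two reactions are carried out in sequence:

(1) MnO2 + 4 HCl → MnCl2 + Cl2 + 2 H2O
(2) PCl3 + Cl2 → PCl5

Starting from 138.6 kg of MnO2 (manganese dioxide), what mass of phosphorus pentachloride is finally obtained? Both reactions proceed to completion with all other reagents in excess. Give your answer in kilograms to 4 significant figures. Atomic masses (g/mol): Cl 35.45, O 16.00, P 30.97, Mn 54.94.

331.9 kg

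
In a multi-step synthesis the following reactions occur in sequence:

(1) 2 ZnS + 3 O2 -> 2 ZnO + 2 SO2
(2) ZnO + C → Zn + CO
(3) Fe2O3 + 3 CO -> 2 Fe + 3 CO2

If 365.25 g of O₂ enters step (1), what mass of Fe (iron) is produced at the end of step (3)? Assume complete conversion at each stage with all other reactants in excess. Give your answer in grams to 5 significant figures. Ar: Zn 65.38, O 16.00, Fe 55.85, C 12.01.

283.32 g

M(O2) = 2(16.00) = 32.00 g/mol.
M(Fe) = 55.85 g/mol.
n(O2) = 365.25 / 32.00 = 11.4141 mol.
Reaction (1): O2→ZnO ratio 3:2 ⇒ n(ZnO) = 7.60938 mol.
Reaction (2): ZnO→CO ratio 1:1 ⇒ n(CO) = 7.60938 mol.
Reaction (3): CO→Fe ratio 3:2 ⇒ n(Fe) = 5.07292 mol.
Mass of Fe = 5.07292 × 55.85 = 283.322 g.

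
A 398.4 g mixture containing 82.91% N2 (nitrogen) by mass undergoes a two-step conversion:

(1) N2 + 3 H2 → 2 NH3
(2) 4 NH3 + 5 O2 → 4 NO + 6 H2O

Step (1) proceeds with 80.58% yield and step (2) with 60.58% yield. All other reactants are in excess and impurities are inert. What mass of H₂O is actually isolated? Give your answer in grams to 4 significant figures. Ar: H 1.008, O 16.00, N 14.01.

Pure N2 = 398.4 × 0.8291 = 330.31 g.
M(N2) = 2(14.01) = 28.02 g/mol.
M(H2O) = 2(1.008) + 16.00 = 18.016 g/mol.
n(N2) = 330.31 / 28.02 = 11.788 mol.
Step 1 (N2:NH3 = 1:2): theoretical n(NH3) = 23.577 mol; at 80.58% yield, n(NH3) = 18.998 mol.
Step 2 (NH3:H2O = 4:6): theoretical n(H2O) = 28.497 mol, so theoretical mass = 28.497 × 18.016 = 513.41 g.
At 60.58% yield, actual mass of H2O = 513.41 × 0.6058 = 311.02 g.

311.0 g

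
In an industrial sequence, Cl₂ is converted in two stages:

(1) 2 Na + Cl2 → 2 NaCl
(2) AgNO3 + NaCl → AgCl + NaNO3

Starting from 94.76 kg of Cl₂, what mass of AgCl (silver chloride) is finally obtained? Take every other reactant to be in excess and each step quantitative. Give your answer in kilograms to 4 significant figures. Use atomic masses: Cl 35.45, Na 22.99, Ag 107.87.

383.1 kg

M(Cl2) = 2(35.45) = 70.90 g/mol.
M(AgCl) = 107.87 + 35.45 = 143.32 g/mol.
94.76 kg = 94760 g.
n(Cl2) = 94760 / 70.90 = 1336.5 mol.
Step 1 gives a 1:2 ratio of Cl2 to NaCl, so n(NaCl) = 2673.1 mol.
In step 2 the NaCl:AgCl ratio is 1:1, so n(AgCl) = 2673.1 mol.
Mass of AgCl = 2673.1 × 143.32 = 383100 g = 383.1 kg.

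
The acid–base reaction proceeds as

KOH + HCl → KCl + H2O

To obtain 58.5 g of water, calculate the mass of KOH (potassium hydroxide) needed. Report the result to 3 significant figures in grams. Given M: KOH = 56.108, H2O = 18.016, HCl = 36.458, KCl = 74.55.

n(H2O) = 58.50 g / 18.016 g/mol = 3.247 mol.
From the equation the H2O:KOH mole ratio is 1:1, so n(KOH) = 3.247 × 1/1 = 3.247 mol.
Mass of KOH = 3.247 mol × 56.108 g/mol = 182.2 g.

182 g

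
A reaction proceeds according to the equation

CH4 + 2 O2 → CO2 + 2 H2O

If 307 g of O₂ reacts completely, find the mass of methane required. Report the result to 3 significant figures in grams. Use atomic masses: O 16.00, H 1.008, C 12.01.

M(O2) = 2(16.00) = 32.00 g/mol.
M(CH4) = 12.01 + 4(1.008) = 16.042 g/mol.
n(O2) = 307.0 g / 32.00 g/mol = 9.594 mol.
From the equation the O2:CH4 mole ratio is 2:1, so n(CH4) = 9.594 × 1/2 = 4.797 mol.
Mass of CH4 = 4.797 mol × 16.042 g/mol = 76.95 g.

77.0 g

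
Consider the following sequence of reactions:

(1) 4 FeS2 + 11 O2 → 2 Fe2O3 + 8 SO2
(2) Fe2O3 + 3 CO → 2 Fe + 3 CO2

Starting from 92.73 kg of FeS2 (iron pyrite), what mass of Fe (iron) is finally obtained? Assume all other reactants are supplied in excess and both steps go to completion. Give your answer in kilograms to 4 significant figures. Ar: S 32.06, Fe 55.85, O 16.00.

M(FeS2) = 55.85 + 2(32.06) = 119.97 g/mol.
M(Fe) = 55.85 g/mol.
92.73 kg = 92730 g.
n(FeS2) = 92730 / 119.97 = 772.94 mol.
Step 1 gives a 4:2 ratio of FeS2 to Fe2O3, so n(Fe2O3) = 386.47 mol.
In step 2 the Fe2O3:Fe ratio is 1:2, so n(Fe) = 772.94 mol.
Mass of Fe = 772.94 × 55.85 = 43169 g = 43.17 kg.

43.17 kg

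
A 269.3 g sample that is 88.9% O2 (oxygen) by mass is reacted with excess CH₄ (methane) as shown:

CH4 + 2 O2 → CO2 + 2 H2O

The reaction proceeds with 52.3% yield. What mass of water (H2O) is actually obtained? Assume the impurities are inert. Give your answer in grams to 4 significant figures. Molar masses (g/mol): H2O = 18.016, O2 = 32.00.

70.49 g

Pure O2 available = 269.3 g × 0.889 = 239.41 g.
n(O2) = 239.41 g / 32.00 g/mol = 7.4815 mol.
From the equation the O2:H2O mole ratio is 2:2, so n(H2O) = 7.4815 × 2/2 = 7.4815 mol.
Mass of H2O = 7.4815 mol × 18.016 g/mol = 134.79 g.
Actual mass collected = 134.79 g × 0.523 = 70.493 g.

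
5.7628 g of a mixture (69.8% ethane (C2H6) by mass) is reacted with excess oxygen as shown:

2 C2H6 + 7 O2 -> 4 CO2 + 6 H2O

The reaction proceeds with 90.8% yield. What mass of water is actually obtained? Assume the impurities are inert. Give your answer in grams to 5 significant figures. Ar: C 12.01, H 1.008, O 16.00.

6.5652 g

Pure C2H6 available = 5.7628 g × 0.698 = 4.02243 g.
M(C2H6) = 2(12.01) + 6(1.008) = 30.068 g/mol.
M(H2O) = 2(1.008) + 16.00 = 18.016 g/mol.
n(C2H6) = 4.02243 g / 30.068 g/mol = 0.133778 mol.
From the equation the C2H6:H2O mole ratio is 2:6, so n(H2O) = 0.133778 × 6/2 = 0.401334 mol.
Mass of H2O = 0.401334 mol × 18.016 g/mol = 7.23043 g.
Actual mass collected = 7.23043 g × 0.908 = 6.56523 g.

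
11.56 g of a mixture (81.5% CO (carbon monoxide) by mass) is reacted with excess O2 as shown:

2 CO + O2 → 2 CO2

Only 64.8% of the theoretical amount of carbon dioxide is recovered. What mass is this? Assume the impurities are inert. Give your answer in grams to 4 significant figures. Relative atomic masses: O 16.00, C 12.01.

9.592 g

Pure CO available = 11.56 g × 0.815 = 9.4214 g.
M(CO) = 12.01 + 16.00 = 28.01 g/mol.
M(CO2) = 12.01 + 2(16.00) = 44.01 g/mol.
n(CO) = 9.4214 g / 28.01 g/mol = 0.33636 mol.
From the equation the CO:CO2 mole ratio is 2:2, so n(CO2) = 0.33636 × 2/2 = 0.33636 mol.
Mass of CO2 = 0.33636 mol × 44.01 g/mol = 14.803 g.
Actual mass collected = 14.803 g × 0.648 = 9.5924 g.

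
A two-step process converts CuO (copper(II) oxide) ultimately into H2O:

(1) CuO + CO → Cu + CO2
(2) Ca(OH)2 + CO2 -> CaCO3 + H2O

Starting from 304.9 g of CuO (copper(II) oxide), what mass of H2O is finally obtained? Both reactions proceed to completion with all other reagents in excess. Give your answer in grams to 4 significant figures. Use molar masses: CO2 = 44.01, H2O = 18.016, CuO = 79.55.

n(CuO) = 304.90 / 79.55 = 3.8328 mol.
Step 1 gives a 1:1 ratio of CuO to CO2, so n(CO2) = 3.8328 mol.
In step 2 the CO2:H2O ratio is 1:1, so n(H2O) = 3.8328 mol.
Mass of H2O = 3.8328 × 18.016 = 69.052 g.

69.05 g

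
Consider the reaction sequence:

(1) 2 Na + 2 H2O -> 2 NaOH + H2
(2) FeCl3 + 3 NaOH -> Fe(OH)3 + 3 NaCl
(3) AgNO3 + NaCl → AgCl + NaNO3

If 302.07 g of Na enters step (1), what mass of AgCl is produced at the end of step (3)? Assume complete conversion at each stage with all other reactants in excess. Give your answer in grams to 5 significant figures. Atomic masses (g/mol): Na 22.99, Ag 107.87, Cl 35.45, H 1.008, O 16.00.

M(Na) = 22.99 g/mol.
M(AgCl) = 107.87 + 35.45 = 143.32 g/mol.
n(Na) = 302.07 / 22.99 = 13.1392 mol.
Reaction (1): Na→NaOH ratio 2:2 ⇒ n(NaOH) = 13.1392 mol.
Reaction (2): NaOH→NaCl ratio 3:3 ⇒ n(NaCl) = 13.1392 mol.
Reaction (3): NaCl→AgCl ratio 1:1 ⇒ n(AgCl) = 13.1392 mol.
Mass of AgCl = 13.1392 × 143.32 = 1883.11 g.

1883.1 g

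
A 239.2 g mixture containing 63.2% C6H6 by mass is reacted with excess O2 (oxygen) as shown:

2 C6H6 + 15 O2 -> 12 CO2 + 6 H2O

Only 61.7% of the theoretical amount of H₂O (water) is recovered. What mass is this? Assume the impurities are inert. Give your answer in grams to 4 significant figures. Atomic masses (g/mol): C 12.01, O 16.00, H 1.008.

Pure C6H6 available = 239.2 g × 0.632 = 151.17 g.
M(C6H6) = 6(12.01) + 6(1.008) = 78.108 g/mol.
M(H2O) = 2(1.008) + 16.00 = 18.016 g/mol.
n(C6H6) = 151.17 g / 78.108 g/mol = 1.9355 mol.
From the equation the C6H6:H2O mole ratio is 2:6, so n(H2O) = 1.9355 × 6/2 = 5.8064 mol.
Mass of H2O = 5.8064 mol × 18.016 g/mol = 104.61 g.
Actual mass collected = 104.61 g × 0.617 = 64.543 g.

64.54 g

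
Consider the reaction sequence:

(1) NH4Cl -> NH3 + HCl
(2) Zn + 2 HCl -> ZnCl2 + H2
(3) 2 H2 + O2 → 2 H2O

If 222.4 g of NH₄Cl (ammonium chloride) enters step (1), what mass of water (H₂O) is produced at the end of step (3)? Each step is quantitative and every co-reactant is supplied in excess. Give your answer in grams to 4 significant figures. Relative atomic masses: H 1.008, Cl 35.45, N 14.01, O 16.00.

M(NH4Cl) = 14.01 + 4(1.008) + 35.45 = 53.492 g/mol.
M(H2O) = 2(1.008) + 16.00 = 18.016 g/mol.
n(NH4Cl) = 222.4 / 53.492 = 4.1576 mol.
Reaction (1): NH4Cl→HCl ratio 1:1 ⇒ n(HCl) = 4.1576 mol.
Reaction (2): HCl→H2 ratio 2:1 ⇒ n(H2) = 2.0788 mol.
Reaction (3): H2→H2O ratio 2:2 ⇒ n(H2O) = 2.0788 mol.
Mass of H2O = 2.0788 × 18.016 = 37.452 g.

37.45 g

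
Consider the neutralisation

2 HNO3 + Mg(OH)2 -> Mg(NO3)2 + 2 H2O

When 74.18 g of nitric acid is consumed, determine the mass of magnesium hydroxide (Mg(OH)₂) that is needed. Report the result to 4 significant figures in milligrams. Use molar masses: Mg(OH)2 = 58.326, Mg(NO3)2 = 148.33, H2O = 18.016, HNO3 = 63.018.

n(HNO3) = 74.180 g / 63.018 g/mol = 1.1771 mol.
From the equation the HNO3:Mg(OH)2 mole ratio is 2:1, so n(Mg(OH)2) = 1.1771 × 1/2 = 0.58856 mol.
Mass of Mg(OH)2 = 0.58856 mol × 58.326 g/mol = 34.328 g.
Converting to mg: 34.328 g = 34330 mg.

34330 mg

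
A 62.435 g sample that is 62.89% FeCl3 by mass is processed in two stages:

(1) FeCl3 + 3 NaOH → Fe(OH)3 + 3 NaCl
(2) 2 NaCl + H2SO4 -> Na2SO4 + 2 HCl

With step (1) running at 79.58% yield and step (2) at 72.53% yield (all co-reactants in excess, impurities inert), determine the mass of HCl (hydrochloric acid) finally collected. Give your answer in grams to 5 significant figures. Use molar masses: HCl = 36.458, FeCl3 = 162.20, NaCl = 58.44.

15.283 g

Pure FeCl3 = 62.435 × 0.6289 = 39.2654 g.
n(FeCl3) = 39.2654 / 162.20 = 0.242080 mol.
Step 1 (FeCl3:NaCl = 1:3): theoretical n(NaCl) = 0.726240 mol; at 79.58% yield, n(NaCl) = 0.577942 mol.
Step 2 (NaCl:HCl = 2:2): theoretical n(HCl) = 0.577942 mol, so theoretical mass = 0.577942 × 36.458 = 21.0706 g.
At 72.53% yield, actual mass of HCl = 21.0706 × 0.7253 = 15.2825 g.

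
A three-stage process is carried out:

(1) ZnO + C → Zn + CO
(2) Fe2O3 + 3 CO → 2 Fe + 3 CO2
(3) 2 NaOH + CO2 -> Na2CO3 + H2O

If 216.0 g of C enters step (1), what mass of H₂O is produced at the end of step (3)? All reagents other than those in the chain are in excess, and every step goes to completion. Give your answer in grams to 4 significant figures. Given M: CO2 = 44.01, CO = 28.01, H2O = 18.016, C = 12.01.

324.0 g

n(C) = 216.0 / 12.01 = 17.985 mol.
Reaction (1): C→CO ratio 1:1 ⇒ n(CO) = 17.985 mol.
Reaction (2): CO→CO2 ratio 3:3 ⇒ n(CO2) = 17.985 mol.
Reaction (3): CO2→H2O ratio 1:1 ⇒ n(H2O) = 17.985 mol.
Mass of H2O = 17.985 × 18.016 = 324.02 g.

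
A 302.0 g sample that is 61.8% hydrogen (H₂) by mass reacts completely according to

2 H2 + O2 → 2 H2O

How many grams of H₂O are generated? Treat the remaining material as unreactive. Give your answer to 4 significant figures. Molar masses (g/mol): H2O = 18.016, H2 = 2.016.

1668 g

Mass of pure H2 = 302.0 g × 0.618 = 186.64 g.
n(H2) = 186.64 g / 2.016 g/mol = 92.577 mol.
From the equation the H2:H2O mole ratio is 2:2, so n(H2O) = 92.577 × 2/2 = 92.577 mol.
Mass of H2O = 92.577 mol × 18.016 g/mol = 1667.9 g.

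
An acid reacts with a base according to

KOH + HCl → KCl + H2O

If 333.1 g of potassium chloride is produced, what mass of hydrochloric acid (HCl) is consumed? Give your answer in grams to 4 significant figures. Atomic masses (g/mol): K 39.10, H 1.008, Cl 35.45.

162.9 g

M(KCl) = 39.10 + 35.45 = 74.55 g/mol.
M(HCl) = 1.008 + 35.45 = 36.458 g/mol.
n(KCl) = 333.10 g / 74.55 g/mol = 4.4681 mol.
From the equation the KCl:HCl mole ratio is 1:1, so n(HCl) = 4.4681 × 1/1 = 4.4681 mol.
Mass of HCl = 4.4681 mol × 36.458 g/mol = 162.90 g.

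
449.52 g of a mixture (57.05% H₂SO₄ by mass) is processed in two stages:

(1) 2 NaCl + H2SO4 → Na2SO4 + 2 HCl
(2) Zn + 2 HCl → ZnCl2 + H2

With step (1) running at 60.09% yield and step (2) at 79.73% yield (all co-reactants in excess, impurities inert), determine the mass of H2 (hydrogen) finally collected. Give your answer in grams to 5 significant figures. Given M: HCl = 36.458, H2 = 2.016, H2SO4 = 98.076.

2.5256 g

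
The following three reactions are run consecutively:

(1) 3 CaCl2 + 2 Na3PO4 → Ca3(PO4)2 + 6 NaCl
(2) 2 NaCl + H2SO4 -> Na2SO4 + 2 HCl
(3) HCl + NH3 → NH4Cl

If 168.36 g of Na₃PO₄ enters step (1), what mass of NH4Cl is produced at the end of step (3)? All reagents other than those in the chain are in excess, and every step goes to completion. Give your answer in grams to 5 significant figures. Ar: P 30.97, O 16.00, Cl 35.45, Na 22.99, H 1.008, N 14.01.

M(Na3PO4) = 3(22.99) + 30.97 + 4(16.00) = 163.94 g/mol.
M(NH4Cl) = 14.01 + 4(1.008) + 35.45 = 53.492 g/mol.
n(Na3PO4) = 168.36 / 163.94 = 1.02696 mol.
Reaction (1): Na3PO4→NaCl ratio 2:6 ⇒ n(NaCl) = 3.08088 mol.
Reaction (2): NaCl→HCl ratio 2:2 ⇒ n(HCl) = 3.08088 mol.
Reaction (3): HCl→NH4Cl ratio 1:1 ⇒ n(NH4Cl) = 3.08088 mol.
Mass of NH4Cl = 3.08088 × 53.492 = 164.803 g.

164.80 g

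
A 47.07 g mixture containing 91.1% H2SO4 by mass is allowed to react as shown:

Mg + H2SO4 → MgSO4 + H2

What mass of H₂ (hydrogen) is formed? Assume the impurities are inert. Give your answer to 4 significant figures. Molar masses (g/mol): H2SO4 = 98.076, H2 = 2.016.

0.8814 g

Mass of pure H2SO4 = 47.07 g × 0.911 = 42.881 g.
n(H2SO4) = 42.881 g / 98.076 g/mol = 0.43722 mol.
From the equation the H2SO4:H2 mole ratio is 1:1, so n(H2) = 0.43722 × 1/1 = 0.43722 mol.
Mass of H2 = 0.43722 mol × 2.016 g/mol = 0.88144 g.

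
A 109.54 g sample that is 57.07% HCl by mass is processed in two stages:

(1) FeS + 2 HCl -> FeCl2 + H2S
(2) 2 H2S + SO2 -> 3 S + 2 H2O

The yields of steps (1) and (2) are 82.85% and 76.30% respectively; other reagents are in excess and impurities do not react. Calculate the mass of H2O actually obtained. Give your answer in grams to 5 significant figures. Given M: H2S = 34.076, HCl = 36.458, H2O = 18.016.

9.7641 g

Pure HCl = 109.54 × 0.5707 = 62.5145 g.
n(HCl) = 62.5145 / 36.458 = 1.71470 mol.
Step 1 (HCl:H2S = 2:1): theoretical n(H2S) = 0.857349 mol; at 82.85% yield, n(H2S) = 0.710314 mol.
Step 2 (H2S:H2O = 2:2): theoretical n(H2O) = 0.710314 mol, so theoretical mass = 0.710314 × 18.016 = 12.7970 g.
At 76.30% yield, actual mass of H2O = 12.7970 × 0.7630 = 9.76412 g.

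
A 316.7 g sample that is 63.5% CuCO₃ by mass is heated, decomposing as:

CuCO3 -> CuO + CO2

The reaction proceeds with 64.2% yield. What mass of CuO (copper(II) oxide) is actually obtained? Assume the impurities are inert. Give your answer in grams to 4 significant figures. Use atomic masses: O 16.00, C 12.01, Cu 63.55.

83.12 g

Pure CuCO3 available = 316.7 g × 0.635 = 201.10 g.
M(CuCO3) = 63.55 + 12.01 + 3(16.00) = 123.56 g/mol.
M(CuO) = 63.55 + 16.00 = 79.55 g/mol.
n(CuCO3) = 201.10 g / 123.56 g/mol = 1.6276 mol.
From the equation the CuCO3:CuO mole ratio is 1:1, so n(CuO) = 1.6276 × 1/1 = 1.6276 mol.
Mass of CuO = 1.6276 mol × 79.55 g/mol = 129.47 g.
Actual mass collected = 129.47 g × 0.642 = 83.123 g.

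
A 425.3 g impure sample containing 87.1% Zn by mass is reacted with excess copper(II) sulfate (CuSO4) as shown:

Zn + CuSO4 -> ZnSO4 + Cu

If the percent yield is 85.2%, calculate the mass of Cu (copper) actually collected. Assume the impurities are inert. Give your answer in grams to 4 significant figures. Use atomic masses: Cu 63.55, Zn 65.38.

306.8 g

Pure Zn available = 425.3 g × 0.871 = 370.44 g.
M(Zn) = 65.38 g/mol.
M(Cu) = 63.55 g/mol.
n(Zn) = 370.44 g / 65.38 g/mol = 5.6659 mol.
From the equation the Zn:Cu mole ratio is 1:1, so n(Cu) = 5.6659 × 1/1 = 5.6659 mol.
Mass of Cu = 5.6659 mol × 63.55 g/mol = 360.07 g.
Actual mass collected = 360.07 g × 0.852 = 306.78 g.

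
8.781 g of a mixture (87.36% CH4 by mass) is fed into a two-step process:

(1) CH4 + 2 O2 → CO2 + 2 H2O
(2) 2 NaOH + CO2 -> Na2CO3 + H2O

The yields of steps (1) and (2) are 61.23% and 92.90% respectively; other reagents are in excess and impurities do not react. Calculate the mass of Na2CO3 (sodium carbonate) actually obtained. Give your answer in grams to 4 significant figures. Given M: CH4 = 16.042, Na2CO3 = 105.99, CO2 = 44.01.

Pure CH4 = 8.781 × 0.8736 = 7.6711 g.
n(CH4) = 7.6711 / 16.042 = 0.47819 mol.
Step 1 (CH4:CO2 = 1:1): theoretical n(CO2) = 0.47819 mol; at 61.23% yield, n(CO2) = 0.29279 mol.
Step 2 (CO2:Na2CO3 = 1:1): theoretical n(Na2CO3) = 0.29279 mol, so theoretical mass = 0.29279 × 105.99 = 31.033 g.
At 92.90% yield, actual mass of Na2CO3 = 31.033 × 0.9290 = 28.830 g.

28.83 g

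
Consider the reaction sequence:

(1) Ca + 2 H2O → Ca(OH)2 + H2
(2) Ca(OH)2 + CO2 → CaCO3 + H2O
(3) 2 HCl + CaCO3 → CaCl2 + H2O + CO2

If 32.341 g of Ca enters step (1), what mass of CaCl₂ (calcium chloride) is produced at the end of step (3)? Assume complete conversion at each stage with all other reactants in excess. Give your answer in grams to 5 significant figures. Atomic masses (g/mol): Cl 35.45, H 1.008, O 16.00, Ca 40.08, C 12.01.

M(Ca) = 40.08 g/mol.
M(CaCl2) = 40.08 + 2(35.45) = 110.98 g/mol.
n(Ca) = 32.341 / 40.08 = 0.806911 mol.
Reaction (1): Ca→Ca(OH)2 ratio 1:1 ⇒ n(Ca(OH)2) = 0.806911 mol.
Reaction (2): Ca(OH)2→CaCO3 ratio 1:1 ⇒ n(CaCO3) = 0.806911 mol.
Reaction (3): CaCO3→CaCl2 ratio 1:1 ⇒ n(CaCl2) = 0.806911 mol.
Mass of CaCl2 = 0.806911 × 110.98 = 89.5510 g.

89.551 g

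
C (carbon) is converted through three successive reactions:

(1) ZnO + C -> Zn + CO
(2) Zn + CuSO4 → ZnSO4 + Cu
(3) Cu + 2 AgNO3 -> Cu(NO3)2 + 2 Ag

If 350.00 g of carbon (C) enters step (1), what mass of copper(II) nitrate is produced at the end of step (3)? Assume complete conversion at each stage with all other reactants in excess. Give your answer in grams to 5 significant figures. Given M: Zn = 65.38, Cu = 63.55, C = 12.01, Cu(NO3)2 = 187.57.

5466.2 g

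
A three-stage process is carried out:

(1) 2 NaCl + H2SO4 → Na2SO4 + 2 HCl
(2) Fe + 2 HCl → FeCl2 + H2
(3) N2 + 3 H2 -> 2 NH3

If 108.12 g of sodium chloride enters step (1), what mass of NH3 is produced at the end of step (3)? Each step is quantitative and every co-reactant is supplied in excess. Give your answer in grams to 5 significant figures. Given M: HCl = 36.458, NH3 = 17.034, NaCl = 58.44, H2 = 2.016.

10.505 g

n(NaCl) = 108.12 / 58.44 = 1.85010 mol.
Reaction (1): NaCl→HCl ratio 2:2 ⇒ n(HCl) = 1.85010 mol.
Reaction (2): HCl→H2 ratio 2:1 ⇒ n(H2) = 0.925051 mol.
Reaction (3): H2→NH3 ratio 3:2 ⇒ n(NH3) = 0.616701 mol.
Mass of NH3 = 0.616701 × 17.034 = 10.5049 g.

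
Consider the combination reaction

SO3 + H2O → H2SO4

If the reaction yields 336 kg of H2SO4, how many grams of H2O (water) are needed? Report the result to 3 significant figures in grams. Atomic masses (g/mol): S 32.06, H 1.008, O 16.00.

61700 g

M(H2SO4) = 2(1.008) + 32.06 + 4(16.00) = 98.076 g/mol.
M(H2O) = 2(1.008) + 16.00 = 18.016 g/mol.
Convert: 336 kg = 336000 g.
n(H2SO4) = 336000 g / 98.076 g/mol = 3426 mol.
From the equation the H2SO4:H2O mole ratio is 1:1, so n(H2O) = 3426 × 1/1 = 3426 mol.
Mass of H2O = 3426 mol × 18.016 g/mol = 61720 g.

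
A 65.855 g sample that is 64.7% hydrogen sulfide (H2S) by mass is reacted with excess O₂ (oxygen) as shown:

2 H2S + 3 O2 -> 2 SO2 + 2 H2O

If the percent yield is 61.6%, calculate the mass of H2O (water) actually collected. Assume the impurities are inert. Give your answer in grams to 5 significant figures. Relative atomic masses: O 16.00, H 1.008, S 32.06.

Pure H2S available = 65.855 g × 0.647 = 42.6082 g.
M(H2S) = 2(1.008) + 32.06 = 34.076 g/mol.
M(H2O) = 2(1.008) + 16.00 = 18.016 g/mol.
n(H2S) = 42.6082 g / 34.076 g/mol = 1.25039 mol.
From the equation the H2S:H2O mole ratio is 2:2, so n(H2O) = 1.25039 × 2/2 = 1.25039 mol.
Mass of H2O = 1.25039 mol × 18.016 g/mol = 22.5270 g.
Actual mass collected = 22.5270 g × 0.616 = 13.8766 g.

13.877 g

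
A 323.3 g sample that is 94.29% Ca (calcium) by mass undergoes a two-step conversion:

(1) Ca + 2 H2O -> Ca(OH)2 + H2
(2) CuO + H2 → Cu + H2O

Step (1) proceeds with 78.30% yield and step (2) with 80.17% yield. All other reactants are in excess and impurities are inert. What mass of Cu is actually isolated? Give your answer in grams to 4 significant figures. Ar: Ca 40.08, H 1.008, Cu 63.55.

303.4 g

Pure Ca = 323.3 × 0.9429 = 304.84 g.
M(Ca) = 40.08 g/mol.
M(Cu) = 63.55 g/mol.
n(Ca) = 304.84 / 40.08 = 7.6058 mol.
Step 1 (Ca:H2 = 1:1): theoretical n(H2) = 7.6058 mol; at 78.30% yield, n(H2) = 5.9553 mol.
Step 2 (H2:Cu = 1:1): theoretical n(Cu) = 5.9553 mol, so theoretical mass = 5.9553 × 63.55 = 378.46 g.
At 80.17% yield, actual mass of Cu = 378.46 × 0.8017 = 303.41 g.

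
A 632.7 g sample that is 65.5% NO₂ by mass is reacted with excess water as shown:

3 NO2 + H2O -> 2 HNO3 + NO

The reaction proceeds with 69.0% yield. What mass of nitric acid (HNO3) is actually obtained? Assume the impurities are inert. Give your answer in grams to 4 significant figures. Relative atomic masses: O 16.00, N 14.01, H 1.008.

261.1 g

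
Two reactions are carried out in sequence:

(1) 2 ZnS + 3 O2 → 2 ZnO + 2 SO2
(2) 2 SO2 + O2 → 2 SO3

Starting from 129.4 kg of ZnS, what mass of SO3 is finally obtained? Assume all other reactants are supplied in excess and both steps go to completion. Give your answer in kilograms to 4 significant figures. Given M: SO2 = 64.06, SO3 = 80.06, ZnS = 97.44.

106.3 kg

129.4 kg = 129400 g.
n(ZnS) = 129400 / 97.44 = 1328.0 mol.
Step 1 gives a 2:2 ratio of ZnS to SO2, so n(SO2) = 1328.0 mol.
In step 2 the SO2:SO3 ratio is 2:2, so n(SO3) = 1328.0 mol.
Mass of SO3 = 1328.0 × 80.06 = 106320 g = 106.3 kg.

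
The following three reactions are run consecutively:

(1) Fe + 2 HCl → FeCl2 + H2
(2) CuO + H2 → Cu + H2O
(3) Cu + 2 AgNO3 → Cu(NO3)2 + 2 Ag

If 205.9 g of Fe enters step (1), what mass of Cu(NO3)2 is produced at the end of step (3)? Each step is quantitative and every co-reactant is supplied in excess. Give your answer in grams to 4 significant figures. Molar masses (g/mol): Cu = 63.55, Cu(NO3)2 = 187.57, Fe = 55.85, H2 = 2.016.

691.5 g

n(Fe) = 205.9 / 55.85 = 3.6867 mol.
Reaction (1): Fe→H2 ratio 1:1 ⇒ n(H2) = 3.6867 mol.
Reaction (2): H2→Cu ratio 1:1 ⇒ n(Cu) = 3.6867 mol.
Reaction (3): Cu→Cu(NO3)2 ratio 1:1 ⇒ n(Cu(NO3)2) = 3.6867 mol.
Mass of Cu(NO3)2 = 3.6867 × 187.57 = 691.51 g.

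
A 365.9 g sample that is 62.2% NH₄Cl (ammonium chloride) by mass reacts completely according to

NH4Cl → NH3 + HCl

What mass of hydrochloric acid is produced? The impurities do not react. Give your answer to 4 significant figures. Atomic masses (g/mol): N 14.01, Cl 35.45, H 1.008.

Mass of pure NH4Cl = 365.9 g × 0.622 = 227.59 g.
M(NH4Cl) = 14.01 + 4(1.008) + 35.45 = 53.492 g/mol.
M(HCl) = 1.008 + 35.45 = 36.458 g/mol.
n(NH4Cl) = 227.59 g / 53.492 g/mol = 4.2547 mol.
From the equation the NH4Cl:HCl mole ratio is 1:1, so n(HCl) = 4.2547 × 1/1 = 4.2547 mol.
Mass of HCl = 4.2547 mol × 36.458 g/mol = 155.12 g.

155.1 g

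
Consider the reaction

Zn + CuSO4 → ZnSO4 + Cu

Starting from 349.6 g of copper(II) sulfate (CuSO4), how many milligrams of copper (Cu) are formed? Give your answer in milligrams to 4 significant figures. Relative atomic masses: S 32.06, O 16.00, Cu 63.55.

139200 mg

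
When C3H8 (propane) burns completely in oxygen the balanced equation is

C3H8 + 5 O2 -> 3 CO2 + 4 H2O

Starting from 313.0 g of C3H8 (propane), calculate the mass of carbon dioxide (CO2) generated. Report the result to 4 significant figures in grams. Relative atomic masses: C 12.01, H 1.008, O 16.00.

937.2 g

M(C3H8) = 3(12.01) + 8(1.008) = 44.094 g/mol.
M(CO2) = 12.01 + 2(16.00) = 44.01 g/mol.
n(C3H8) = 313.00 g / 44.094 g/mol = 7.0985 mol.
From the equation the C3H8:CO2 mole ratio is 1:3, so n(CO2) = 7.0985 × 3/1 = 21.295 mol.
Mass of CO2 = 21.295 mol × 44.01 g/mol = 937.21 g.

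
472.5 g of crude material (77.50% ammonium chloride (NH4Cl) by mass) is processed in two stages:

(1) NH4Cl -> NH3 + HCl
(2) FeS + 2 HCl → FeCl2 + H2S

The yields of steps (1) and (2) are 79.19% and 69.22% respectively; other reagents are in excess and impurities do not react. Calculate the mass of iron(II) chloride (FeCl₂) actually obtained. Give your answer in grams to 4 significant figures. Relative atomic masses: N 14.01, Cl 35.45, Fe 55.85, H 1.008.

Pure NH4Cl = 472.5 × 0.7750 = 366.19 g.
M(NH4Cl) = 14.01 + 4(1.008) + 35.45 = 53.492 g/mol.
M(FeCl2) = 55.85 + 2(35.45) = 126.75 g/mol.
n(NH4Cl) = 366.19 / 53.492 = 6.8456 mol.
Step 1 (NH4Cl:HCl = 1:1): theoretical n(HCl) = 6.8456 mol; at 79.19% yield, n(HCl) = 5.4211 mol.
Step 2 (HCl:FeCl2 = 2:1): theoretical n(FeCl2) = 2.7105 mol, so theoretical mass = 2.7105 × 126.75 = 343.56 g.
At 69.22% yield, actual mass of FeCl2 = 343.56 × 0.6922 = 237.81 g.

237.8 g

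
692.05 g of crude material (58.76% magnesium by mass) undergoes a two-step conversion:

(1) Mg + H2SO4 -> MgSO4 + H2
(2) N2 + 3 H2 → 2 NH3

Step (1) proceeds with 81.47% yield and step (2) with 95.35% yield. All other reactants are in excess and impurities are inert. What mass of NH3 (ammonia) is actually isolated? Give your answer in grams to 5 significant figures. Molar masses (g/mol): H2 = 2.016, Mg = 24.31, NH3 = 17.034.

147.56 g

Pure Mg = 692.05 × 0.5876 = 406.649 g.
n(Mg) = 406.649 / 24.31 = 16.7276 mol.
Step 1 (Mg:H2 = 1:1): theoretical n(H2) = 16.7276 mol; at 81.47% yield, n(H2) = 13.6280 mol.
Step 2 (H2:NH3 = 3:2): theoretical n(NH3) = 9.08533 mol, so theoretical mass = 9.08533 × 17.034 = 154.760 g.
At 95.35% yield, actual mass of NH3 = 154.760 × 0.9535 = 147.563 g.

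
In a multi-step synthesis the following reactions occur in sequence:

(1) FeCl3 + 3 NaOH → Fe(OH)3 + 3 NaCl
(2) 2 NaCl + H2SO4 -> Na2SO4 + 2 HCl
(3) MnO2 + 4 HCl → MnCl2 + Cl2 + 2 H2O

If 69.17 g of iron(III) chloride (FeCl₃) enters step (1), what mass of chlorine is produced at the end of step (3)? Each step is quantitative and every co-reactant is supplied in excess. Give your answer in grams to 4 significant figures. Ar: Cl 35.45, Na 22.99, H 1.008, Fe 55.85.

M(FeCl3) = 55.85 + 3(35.45) = 162.20 g/mol.
M(Cl2) = 2(35.45) = 70.90 g/mol.
n(FeCl3) = 69.17 / 162.20 = 0.42645 mol.
Reaction (1): FeCl3→NaCl ratio 1:3 ⇒ n(NaCl) = 1.2793 mol.
Reaction (2): NaCl→HCl ratio 2:2 ⇒ n(HCl) = 1.2793 mol.
Reaction (3): HCl→Cl2 ratio 4:1 ⇒ n(Cl2) = 0.31984 mol.
Mass of Cl2 = 0.31984 × 70.90 = 22.676 g.

22.68 g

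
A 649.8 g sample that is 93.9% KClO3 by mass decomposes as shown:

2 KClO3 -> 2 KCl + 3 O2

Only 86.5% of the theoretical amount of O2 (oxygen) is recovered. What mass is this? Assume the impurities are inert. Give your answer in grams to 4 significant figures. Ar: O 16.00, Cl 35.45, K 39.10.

206.7 g

Pure KClO3 available = 649.8 g × 0.939 = 610.16 g.
M(KClO3) = 39.10 + 35.45 + 3(16.00) = 122.55 g/mol.
M(O2) = 2(16.00) = 32.00 g/mol.
n(KClO3) = 610.16 g / 122.55 g/mol = 4.9789 mol.
From the equation the KClO3:O2 mole ratio is 2:3, so n(O2) = 4.9789 × 3/2 = 7.4683 mol.
Mass of O2 = 7.4683 mol × 32.00 g/mol = 238.99 g.
Actual mass collected = 238.99 g × 0.865 = 206.72 g.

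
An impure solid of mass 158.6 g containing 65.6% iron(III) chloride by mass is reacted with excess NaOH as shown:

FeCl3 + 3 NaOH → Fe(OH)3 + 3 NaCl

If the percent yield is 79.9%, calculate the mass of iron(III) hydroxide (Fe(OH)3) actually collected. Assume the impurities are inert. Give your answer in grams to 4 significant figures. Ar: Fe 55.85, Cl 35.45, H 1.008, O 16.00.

54.77 g

Pure FeCl3 available = 158.6 g × 0.656 = 104.04 g.
M(FeCl3) = 55.85 + 3(35.45) = 162.20 g/mol.
M(Fe(OH)3) = 55.85 + 3(16.00) + 3(1.008) = 106.874 g/mol.
n(FeCl3) = 104.04 g / 162.20 g/mol = 0.64144 mol.
From the equation the FeCl3:Fe(OH)3 mole ratio is 1:1, so n(Fe(OH)3) = 0.64144 × 1/1 = 0.64144 mol.
Mass of Fe(OH)3 = 0.64144 mol × 106.874 g/mol = 68.553 g.
Actual mass collected = 68.553 g × 0.799 = 54.774 g.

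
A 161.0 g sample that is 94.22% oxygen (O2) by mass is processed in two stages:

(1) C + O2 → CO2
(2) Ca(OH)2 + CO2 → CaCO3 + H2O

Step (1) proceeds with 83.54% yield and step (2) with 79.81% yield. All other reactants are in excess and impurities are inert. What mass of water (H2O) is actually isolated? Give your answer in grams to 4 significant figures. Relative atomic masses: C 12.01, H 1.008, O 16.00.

Pure O2 = 161.0 × 0.9422 = 151.69 g.
M(O2) = 2(16.00) = 32.00 g/mol.
M(H2O) = 2(1.008) + 16.00 = 18.016 g/mol.
n(O2) = 151.69 / 32.00 = 4.7404 mol.
Step 1 (O2:CO2 = 1:1): theoretical n(CO2) = 4.7404 mol; at 83.54% yield, n(CO2) = 3.9602 mol.
Step 2 (CO2:H2O = 1:1): theoretical n(H2O) = 3.9602 mol, so theoretical mass = 3.9602 × 18.016 = 71.346 g.
At 79.81% yield, actual mass of H2O = 71.346 × 0.7981 = 56.942 g.

56.94 g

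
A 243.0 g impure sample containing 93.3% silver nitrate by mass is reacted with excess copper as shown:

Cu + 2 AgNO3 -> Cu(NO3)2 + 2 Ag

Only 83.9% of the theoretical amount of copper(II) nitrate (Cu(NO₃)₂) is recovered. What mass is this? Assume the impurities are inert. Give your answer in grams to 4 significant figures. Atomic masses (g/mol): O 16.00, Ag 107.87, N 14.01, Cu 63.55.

Pure AgNO3 available = 243.0 g × 0.933 = 226.72 g.
M(AgNO3) = 107.87 + 14.01 + 3(16.00) = 169.88 g/mol.
M(Cu(NO3)2) = 63.55 + 2(14.01) + 6(16.00) = 187.57 g/mol.
n(AgNO3) = 226.72 g / 169.88 g/mol = 1.3346 mol.
From the equation the AgNO3:Cu(NO3)2 mole ratio is 2:1, so n(Cu(NO3)2) = 1.3346 × 1/2 = 0.66729 mol.
Mass of Cu(NO3)2 = 0.66729 mol × 187.57 g/mol = 125.16 g.
Actual mass collected = 125.16 g × 0.839 = 105.01 g.

105.0 g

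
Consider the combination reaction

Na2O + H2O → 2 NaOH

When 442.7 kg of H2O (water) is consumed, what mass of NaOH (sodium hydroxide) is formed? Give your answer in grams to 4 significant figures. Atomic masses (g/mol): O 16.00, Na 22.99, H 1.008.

M(H2O) = 2(1.008) + 16.00 = 18.016 g/mol.
M(NaOH) = 22.99 + 16.00 + 1.008 = 39.998 g/mol.
Convert: 442.7 kg = 442700 g.
n(H2O) = 442700 g / 18.016 g/mol = 24573 mol.
From the equation the H2O:NaOH mole ratio is 1:2, so n(NaOH) = 24573 × 2/1 = 49145 mol.
Mass of NaOH = 49145 mol × 39.998 g/mol = 1.9657 × 10^6 g.

1966000 g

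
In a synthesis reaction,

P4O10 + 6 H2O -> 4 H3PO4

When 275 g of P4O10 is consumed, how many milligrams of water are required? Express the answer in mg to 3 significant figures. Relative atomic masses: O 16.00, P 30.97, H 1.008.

M(P4O10) = 4(30.97) + 10(16.00) = 283.88 g/mol.
M(H2O) = 2(1.008) + 16.00 = 18.016 g/mol.
n(P4O10) = 275.0 g / 283.88 g/mol = 0.9687 mol.
From the equation the P4O10:H2O mole ratio is 1:6, so n(H2O) = 0.9687 × 6/1 = 5.812 mol.
Mass of H2O = 5.812 mol × 18.016 g/mol = 104.7 g.
Converting to mg: 104.7 g = 105000 mg.

105000 mg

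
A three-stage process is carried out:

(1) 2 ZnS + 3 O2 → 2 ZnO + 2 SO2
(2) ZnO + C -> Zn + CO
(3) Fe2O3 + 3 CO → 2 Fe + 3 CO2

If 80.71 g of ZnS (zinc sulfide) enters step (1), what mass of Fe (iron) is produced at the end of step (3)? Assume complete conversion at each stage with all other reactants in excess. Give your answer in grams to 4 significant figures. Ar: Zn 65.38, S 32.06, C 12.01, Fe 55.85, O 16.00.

30.84 g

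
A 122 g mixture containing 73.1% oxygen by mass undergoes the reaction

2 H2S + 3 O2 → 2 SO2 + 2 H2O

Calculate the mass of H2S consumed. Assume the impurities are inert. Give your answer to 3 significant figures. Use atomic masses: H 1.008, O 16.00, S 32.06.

Mass of pure O2 = 122 g × 0.731 = 89.18 g.
M(O2) = 2(16.00) = 32.00 g/mol.
M(H2S) = 2(1.008) + 32.06 = 34.076 g/mol.
n(O2) = 89.18 g / 32.00 g/mol = 2.787 mol.
From the equation the O2:H2S mole ratio is 3:2, so n(H2S) = 2.787 × 2/3 = 1.858 mol.
Mass of H2S = 1.858 mol × 34.076 g/mol = 63.31 g.

63.3 g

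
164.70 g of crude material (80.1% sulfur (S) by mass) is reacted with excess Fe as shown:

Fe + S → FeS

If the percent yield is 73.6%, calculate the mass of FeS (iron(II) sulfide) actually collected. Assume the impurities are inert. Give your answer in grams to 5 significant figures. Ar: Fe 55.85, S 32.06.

Pure S available = 164.70 g × 0.801 = 131.925 g.
M(S) = 32.06 g/mol.
M(FeS) = 55.85 + 32.06 = 87.91 g/mol.
n(S) = 131.925 g / 32.06 g/mol = 4.11493 mol.
From the equation the S:FeS mole ratio is 1:1, so n(FeS) = 4.11493 × 1/1 = 4.11493 mol.
Mass of FeS = 4.11493 mol × 87.91 g/mol = 361.744 g.
Actual mass collected = 361.744 g × 0.736 = 266.243 g.

266.24 g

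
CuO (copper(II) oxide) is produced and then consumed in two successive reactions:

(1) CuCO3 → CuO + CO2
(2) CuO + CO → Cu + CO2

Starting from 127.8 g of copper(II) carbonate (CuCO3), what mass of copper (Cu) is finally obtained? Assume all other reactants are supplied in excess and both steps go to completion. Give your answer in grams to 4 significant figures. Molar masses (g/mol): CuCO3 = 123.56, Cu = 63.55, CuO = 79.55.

n(CuCO3) = 127.80 / 123.56 = 1.0343 mol.
Step 1 gives a 1:1 ratio of CuCO3 to CuO, so n(CuO) = 1.0343 mol.
In step 2 the CuO:Cu ratio is 1:1, so n(Cu) = 1.0343 mol.
Mass of Cu = 1.0343 × 63.55 = 65.731 g.

65.73 g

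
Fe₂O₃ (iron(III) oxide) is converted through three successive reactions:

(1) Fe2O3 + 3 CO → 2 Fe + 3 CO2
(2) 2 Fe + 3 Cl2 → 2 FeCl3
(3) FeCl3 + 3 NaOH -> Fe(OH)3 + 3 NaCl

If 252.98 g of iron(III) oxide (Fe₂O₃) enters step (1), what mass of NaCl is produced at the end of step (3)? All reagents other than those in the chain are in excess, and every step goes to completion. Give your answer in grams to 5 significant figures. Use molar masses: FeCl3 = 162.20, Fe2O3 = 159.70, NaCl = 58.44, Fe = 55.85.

555.45 g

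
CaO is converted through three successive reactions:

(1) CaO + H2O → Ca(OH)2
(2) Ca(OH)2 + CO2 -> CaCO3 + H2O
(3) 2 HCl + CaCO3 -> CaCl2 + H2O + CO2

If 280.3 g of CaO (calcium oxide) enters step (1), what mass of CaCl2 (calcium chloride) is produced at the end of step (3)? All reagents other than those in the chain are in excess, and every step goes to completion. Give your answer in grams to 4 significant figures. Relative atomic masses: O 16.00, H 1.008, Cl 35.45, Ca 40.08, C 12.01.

M(CaO) = 40.08 + 16.00 = 56.08 g/mol.
M(CaCl2) = 40.08 + 2(35.45) = 110.98 g/mol.
n(CaO) = 280.3 / 56.08 = 4.9982 mol.
Reaction (1): CaO→Ca(OH)2 ratio 1:1 ⇒ n(Ca(OH)2) = 4.9982 mol.
Reaction (2): Ca(OH)2→CaCO3 ratio 1:1 ⇒ n(CaCO3) = 4.9982 mol.
Reaction (3): CaCO3→CaCl2 ratio 1:1 ⇒ n(CaCl2) = 4.9982 mol.
Mass of CaCl2 = 4.9982 × 110.98 = 554.70 g.

554.7 g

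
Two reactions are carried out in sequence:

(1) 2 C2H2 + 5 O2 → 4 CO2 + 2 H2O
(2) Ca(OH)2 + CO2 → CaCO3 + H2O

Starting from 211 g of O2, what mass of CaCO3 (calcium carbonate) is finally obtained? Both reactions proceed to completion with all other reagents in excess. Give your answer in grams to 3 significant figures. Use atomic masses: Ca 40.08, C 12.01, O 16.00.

528 g

M(O2) = 2(16.00) = 32.00 g/mol.
M(CaCO3) = 40.08 + 12.01 + 3(16.00) = 100.09 g/mol.
n(O2) = 211.0 / 32.00 = 6.594 mol.
Step 1 gives a 5:4 ratio of O2 to CO2, so n(CO2) = 5.275 mol.
In step 2 the CO2:CaCO3 ratio is 1:1, so n(CaCO3) = 5.275 mol.
Mass of CaCO3 = 5.275 × 100.09 = 528.0 g.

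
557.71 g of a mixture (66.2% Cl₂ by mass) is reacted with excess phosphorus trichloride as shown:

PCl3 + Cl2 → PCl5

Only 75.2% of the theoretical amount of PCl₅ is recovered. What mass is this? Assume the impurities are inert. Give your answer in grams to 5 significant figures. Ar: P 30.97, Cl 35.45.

Pure Cl2 available = 557.71 g × 0.662 = 369.204 g.
M(Cl2) = 2(35.45) = 70.90 g/mol.
M(PCl5) = 30.97 + 5(35.45) = 208.22 g/mol.
n(Cl2) = 369.204 g / 70.90 g/mol = 5.20739 mol.
From the equation the Cl2:PCl5 mole ratio is 1:1, so n(PCl5) = 5.20739 × 1/1 = 5.20739 mol.
Mass of PCl5 = 5.20739 mol × 208.22 g/mol = 1084.28 g.
Actual mass collected = 1084.28 g × 0.752 = 815.381 g.

815.38 g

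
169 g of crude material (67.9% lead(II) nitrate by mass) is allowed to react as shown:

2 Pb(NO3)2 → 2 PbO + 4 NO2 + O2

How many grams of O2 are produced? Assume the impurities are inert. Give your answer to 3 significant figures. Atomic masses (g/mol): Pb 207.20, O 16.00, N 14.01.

Mass of pure Pb(NO3)2 = 169 g × 0.679 = 114.8 g.
M(Pb(NO3)2) = 207.20 + 2(14.01) + 6(16.00) = 331.22 g/mol.
M(O2) = 2(16.00) = 32.00 g/mol.
n(Pb(NO3)2) = 114.8 g / 331.22 g/mol = 0.3464 mol.
From the equation the Pb(NO3)2:O2 mole ratio is 2:1, so n(O2) = 0.3464 × 1/2 = 0.1732 mol.
Mass of O2 = 0.1732 mol × 32.00 g/mol = 5.543 g.

5.54 g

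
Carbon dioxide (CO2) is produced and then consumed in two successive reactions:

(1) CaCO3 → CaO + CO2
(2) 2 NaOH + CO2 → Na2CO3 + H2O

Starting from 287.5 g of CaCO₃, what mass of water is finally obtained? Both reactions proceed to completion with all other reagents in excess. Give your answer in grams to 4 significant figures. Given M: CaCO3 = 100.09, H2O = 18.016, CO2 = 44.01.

n(CaCO3) = 287.50 / 100.09 = 2.8724 mol.
Step 1 gives a 1:1 ratio of CaCO3 to CO2, so n(CO2) = 2.8724 mol.
In step 2 the CO2:H2O ratio is 1:1, so n(H2O) = 2.8724 mol.
Mass of H2O = 2.8724 × 18.016 = 51.749 g.

51.75 g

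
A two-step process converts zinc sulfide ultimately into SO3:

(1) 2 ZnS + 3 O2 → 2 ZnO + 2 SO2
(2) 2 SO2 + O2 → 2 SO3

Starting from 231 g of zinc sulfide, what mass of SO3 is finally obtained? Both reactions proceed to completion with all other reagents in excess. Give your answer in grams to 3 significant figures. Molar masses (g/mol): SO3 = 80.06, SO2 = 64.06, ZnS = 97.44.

n(ZnS) = 231.0 / 97.44 = 2.371 mol.
Step 1 gives a 2:2 ratio of ZnS to SO2, so n(SO2) = 2.371 mol.
In step 2 the SO2:SO3 ratio is 2:2, so n(SO3) = 2.371 mol.
Mass of SO3 = 2.371 × 80.06 = 189.8 g.

190 g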